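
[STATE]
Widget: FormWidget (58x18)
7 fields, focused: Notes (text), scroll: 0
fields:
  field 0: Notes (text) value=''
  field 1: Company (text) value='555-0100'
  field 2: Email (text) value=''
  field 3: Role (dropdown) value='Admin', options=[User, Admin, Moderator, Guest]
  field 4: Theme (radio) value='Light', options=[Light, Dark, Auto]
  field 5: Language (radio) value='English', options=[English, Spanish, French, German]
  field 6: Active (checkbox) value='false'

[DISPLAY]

> Notes:      [                                          ]
  Company:    [555-0100                                  ]
  Email:      [                                          ]
  Role:       [Admin                                    ▼]
  Theme:      (●) Light  ( ) Dark  ( ) Auto               
  Language:   (●) English  ( ) Spanish  ( ) French  ( ) Ge
  Active:     [ ]                                         
                                                          
                                                          
                                                          
                                                          
                                                          
                                                          
                                                          
                                                          
                                                          
                                                          
                                                          


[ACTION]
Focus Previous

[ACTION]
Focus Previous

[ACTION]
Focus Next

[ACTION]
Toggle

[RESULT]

  Notes:      [                                          ]
  Company:    [555-0100                                  ]
  Email:      [                                          ]
  Role:       [Admin                                    ▼]
  Theme:      (●) Light  ( ) Dark  ( ) Auto               
  Language:   (●) English  ( ) Spanish  ( ) French  ( ) Ge
> Active:     [x]                                         
                                                          
                                                          
                                                          
                                                          
                                                          
                                                          
                                                          
                                                          
                                                          
                                                          
                                                          


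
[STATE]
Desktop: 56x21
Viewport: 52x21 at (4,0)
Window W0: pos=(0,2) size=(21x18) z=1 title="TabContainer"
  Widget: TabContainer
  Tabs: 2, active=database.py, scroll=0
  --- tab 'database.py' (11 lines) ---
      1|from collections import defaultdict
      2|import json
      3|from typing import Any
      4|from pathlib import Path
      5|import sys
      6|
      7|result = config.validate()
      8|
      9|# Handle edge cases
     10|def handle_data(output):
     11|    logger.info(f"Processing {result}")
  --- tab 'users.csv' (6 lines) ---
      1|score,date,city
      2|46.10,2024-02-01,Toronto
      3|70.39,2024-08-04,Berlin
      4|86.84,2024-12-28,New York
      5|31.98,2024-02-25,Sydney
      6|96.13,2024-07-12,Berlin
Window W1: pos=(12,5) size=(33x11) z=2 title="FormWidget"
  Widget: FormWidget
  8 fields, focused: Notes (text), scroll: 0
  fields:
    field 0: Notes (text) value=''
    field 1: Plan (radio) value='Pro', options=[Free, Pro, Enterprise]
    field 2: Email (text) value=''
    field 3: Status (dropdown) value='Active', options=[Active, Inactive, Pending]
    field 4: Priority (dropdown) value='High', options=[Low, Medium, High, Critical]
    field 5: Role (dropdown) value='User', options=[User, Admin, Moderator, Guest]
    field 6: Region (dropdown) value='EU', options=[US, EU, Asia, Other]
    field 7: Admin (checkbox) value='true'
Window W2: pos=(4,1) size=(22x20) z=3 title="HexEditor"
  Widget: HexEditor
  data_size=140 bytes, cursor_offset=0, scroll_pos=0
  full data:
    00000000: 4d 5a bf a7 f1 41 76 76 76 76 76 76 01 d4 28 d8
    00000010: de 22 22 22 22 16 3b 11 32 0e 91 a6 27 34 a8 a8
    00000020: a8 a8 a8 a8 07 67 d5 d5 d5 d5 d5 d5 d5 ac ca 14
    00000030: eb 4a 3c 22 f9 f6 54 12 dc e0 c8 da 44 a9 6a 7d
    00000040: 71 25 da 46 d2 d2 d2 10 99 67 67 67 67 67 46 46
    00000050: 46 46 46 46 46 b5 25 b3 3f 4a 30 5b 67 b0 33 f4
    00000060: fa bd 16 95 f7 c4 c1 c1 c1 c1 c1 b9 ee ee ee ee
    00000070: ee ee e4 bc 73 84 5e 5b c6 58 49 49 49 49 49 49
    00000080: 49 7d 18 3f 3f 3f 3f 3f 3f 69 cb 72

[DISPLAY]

                                                    
┏━━━━━━━━━━━━━━━━━━━━┓                              
┃ HexEditor          ┃                              
┠────────────────────┨                              
┃00000000  4D 5a bf a┃                              
┃00000010  de 22 22 2┃━━━━━━━━━━━━━━━━━━┓           
┃00000020  a8 a8 a8 a┃                  ┃           
┃00000030  eb 4a 3c 2┃──────────────────┨           
┃00000040  71 25 da 4┃ [               ]┃           
┃00000050  46 46 46 4┃ ( ) Free  (●) Pro┃           
┃00000060  fa bd 16 9┃ [               ]┃           
┃00000070  ee ee e4 b┃ [Active        ▼]┃           
┃00000080  49 7d 18 3┃ [High          ▼]┃           
┃                    ┃ [User          ▼]┃           
┃                    ┃ [EU            ▼]┃           
┃                    ┃━━━━━━━━━━━━━━━━━━┛           
┃                    ┃                              
┃                    ┃                              
┃                    ┃                              
┃                    ┃                              
┗━━━━━━━━━━━━━━━━━━━━┛                              


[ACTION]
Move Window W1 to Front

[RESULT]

                                                    
┏━━━━━━━━━━━━━━━━━━━━┓                              
┃ HexEditor          ┃                              
┠────────────────────┨                              
┃00000000  4D 5a bf a┃                              
┃0000001┏━━━━━━━━━━━━━━━━━━━━━━━━━━━━━━━┓           
┃0000002┃ FormWidget                    ┃           
┃0000003┠───────────────────────────────┨           
┃0000004┃> Notes:      [               ]┃           
┃0000005┃  Plan:       ( ) Free  (●) Pro┃           
┃0000006┃  Email:      [               ]┃           
┃0000007┃  Status:     [Active        ▼]┃           
┃0000008┃  Priority:   [High          ▼]┃           
┃       ┃  Role:       [User          ▼]┃           
┃       ┃  Region:     [EU            ▼]┃           
┃       ┗━━━━━━━━━━━━━━━━━━━━━━━━━━━━━━━┛           
┃                    ┃                              
┃                    ┃                              
┃                    ┃                              
┃                    ┃                              
┗━━━━━━━━━━━━━━━━━━━━┛                              


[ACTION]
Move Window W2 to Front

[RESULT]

                                                    
┏━━━━━━━━━━━━━━━━━━━━┓                              
┃ HexEditor          ┃                              
┠────────────────────┨                              
┃00000000  4D 5a bf a┃                              
┃00000010  de 22 22 2┃━━━━━━━━━━━━━━━━━━┓           
┃00000020  a8 a8 a8 a┃                  ┃           
┃00000030  eb 4a 3c 2┃──────────────────┨           
┃00000040  71 25 da 4┃ [               ]┃           
┃00000050  46 46 46 4┃ ( ) Free  (●) Pro┃           
┃00000060  fa bd 16 9┃ [               ]┃           
┃00000070  ee ee e4 b┃ [Active        ▼]┃           
┃00000080  49 7d 18 3┃ [High          ▼]┃           
┃                    ┃ [User          ▼]┃           
┃                    ┃ [EU            ▼]┃           
┃                    ┃━━━━━━━━━━━━━━━━━━┛           
┃                    ┃                              
┃                    ┃                              
┃                    ┃                              
┃                    ┃                              
┗━━━━━━━━━━━━━━━━━━━━┛                              


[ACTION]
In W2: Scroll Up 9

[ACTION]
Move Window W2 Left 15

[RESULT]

                                                    
━━━━━━━━━━━━━━━━━┓                                  
xEditor          ┃                                  
─────────────────┨                                  
00000  4D 5a bf a┃                                  
00010  de 22 22 2┃━━━━━━━━━━━━━━━━━━━━━━┓           
00020  a8 a8 a8 a┃et                    ┃           
00030  eb 4a 3c 2┃──────────────────────┨           
00040  71 25 da 4┃     [               ]┃           
00050  46 46 46 4┃     ( ) Free  (●) Pro┃           
00060  fa bd 16 9┃     [               ]┃           
00070  ee ee e4 b┃     [Active        ▼]┃           
00080  49 7d 18 3┃y:   [High          ▼]┃           
                 ┃     [User          ▼]┃           
                 ┃     [EU            ▼]┃           
                 ┃━━━━━━━━━━━━━━━━━━━━━━┛           
                 ┃                                  
                 ┃                                  
                 ┃                                  
                 ┃                                  
━━━━━━━━━━━━━━━━━┛                                  


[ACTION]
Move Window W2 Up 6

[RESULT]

━━━━━━━━━━━━━━━━━┓                                  
xEditor          ┃                                  
─────────────────┨                                  
00000  4D 5a bf a┃                                  
00010  de 22 22 2┃                                  
00020  a8 a8 a8 a┃━━━━━━━━━━━━━━━━━━━━━━┓           
00030  eb 4a 3c 2┃et                    ┃           
00040  71 25 da 4┃──────────────────────┨           
00050  46 46 46 4┃     [               ]┃           
00060  fa bd 16 9┃     ( ) Free  (●) Pro┃           
00070  ee ee e4 b┃     [               ]┃           
00080  49 7d 18 3┃     [Active        ▼]┃           
                 ┃y:   [High          ▼]┃           
                 ┃     [User          ▼]┃           
                 ┃     [EU            ▼]┃           
                 ┃━━━━━━━━━━━━━━━━━━━━━━┛           
                 ┃                                  
                 ┃                                  
                 ┃                                  
━━━━━━━━━━━━━━━━━┛                                  
                                                    


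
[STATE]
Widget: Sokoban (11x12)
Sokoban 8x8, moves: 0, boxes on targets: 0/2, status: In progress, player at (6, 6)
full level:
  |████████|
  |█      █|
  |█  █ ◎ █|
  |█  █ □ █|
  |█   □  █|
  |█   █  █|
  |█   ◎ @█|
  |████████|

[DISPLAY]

████████   
█      █   
█  █ ◎ █   
█  █ □ █   
█   □  █   
█   █  █   
█   ◎ @█   
████████   
Moves: 0  0
           
           
           


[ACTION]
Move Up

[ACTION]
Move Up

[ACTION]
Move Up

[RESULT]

████████   
█      █   
█  █ ◎ █   
█  █ □@█   
█   □  █   
█   █  █   
█   ◎  █   
████████   
Moves: 3  0
           
           
           


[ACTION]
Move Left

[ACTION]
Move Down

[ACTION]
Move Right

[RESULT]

████████   
█      █   
█  █ ◎ █   
█  █□  █   
█   □ @█   
█   █  █   
█   ◎  █   
████████   
Moves: 6  0
           
           
           


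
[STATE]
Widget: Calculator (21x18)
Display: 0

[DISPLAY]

                    0
┌───┬───┬───┬───┐    
│ 7 │ 8 │ 9 │ ÷ │    
├───┼───┼───┼───┤    
│ 4 │ 5 │ 6 │ × │    
├───┼───┼───┼───┤    
│ 1 │ 2 │ 3 │ - │    
├───┼───┼───┼───┤    
│ 0 │ . │ = │ + │    
├───┼───┼───┼───┤    
│ C │ MC│ MR│ M+│    
└───┴───┴───┴───┘    
                     
                     
                     
                     
                     
                     


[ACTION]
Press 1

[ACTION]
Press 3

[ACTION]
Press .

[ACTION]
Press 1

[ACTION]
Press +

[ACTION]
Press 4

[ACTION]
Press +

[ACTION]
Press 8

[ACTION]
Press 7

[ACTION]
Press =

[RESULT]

                104.1
┌───┬───┬───┬───┐    
│ 7 │ 8 │ 9 │ ÷ │    
├───┼───┼───┼───┤    
│ 4 │ 5 │ 6 │ × │    
├───┼───┼───┼───┤    
│ 1 │ 2 │ 3 │ - │    
├───┼───┼───┼───┤    
│ 0 │ . │ = │ + │    
├───┼───┼───┼───┤    
│ C │ MC│ MR│ M+│    
└───┴───┴───┴───┘    
                     
                     
                     
                     
                     
                     


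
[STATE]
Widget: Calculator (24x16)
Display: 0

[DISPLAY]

                       0
┌───┬───┬───┬───┐       
│ 7 │ 8 │ 9 │ ÷ │       
├───┼───┼───┼───┤       
│ 4 │ 5 │ 6 │ × │       
├───┼───┼───┼───┤       
│ 1 │ 2 │ 3 │ - │       
├───┼───┼───┼───┤       
│ 0 │ . │ = │ + │       
├───┼───┼───┼───┤       
│ C │ MC│ MR│ M+│       
└───┴───┴───┴───┘       
                        
                        
                        
                        


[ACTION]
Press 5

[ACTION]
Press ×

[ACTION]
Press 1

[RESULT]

                       1
┌───┬───┬───┬───┐       
│ 7 │ 8 │ 9 │ ÷ │       
├───┼───┼───┼───┤       
│ 4 │ 5 │ 6 │ × │       
├───┼───┼───┼───┤       
│ 1 │ 2 │ 3 │ - │       
├───┼───┼───┼───┤       
│ 0 │ . │ = │ + │       
├───┼───┼───┼───┤       
│ C │ MC│ MR│ M+│       
└───┴───┴───┴───┘       
                        
                        
                        
                        


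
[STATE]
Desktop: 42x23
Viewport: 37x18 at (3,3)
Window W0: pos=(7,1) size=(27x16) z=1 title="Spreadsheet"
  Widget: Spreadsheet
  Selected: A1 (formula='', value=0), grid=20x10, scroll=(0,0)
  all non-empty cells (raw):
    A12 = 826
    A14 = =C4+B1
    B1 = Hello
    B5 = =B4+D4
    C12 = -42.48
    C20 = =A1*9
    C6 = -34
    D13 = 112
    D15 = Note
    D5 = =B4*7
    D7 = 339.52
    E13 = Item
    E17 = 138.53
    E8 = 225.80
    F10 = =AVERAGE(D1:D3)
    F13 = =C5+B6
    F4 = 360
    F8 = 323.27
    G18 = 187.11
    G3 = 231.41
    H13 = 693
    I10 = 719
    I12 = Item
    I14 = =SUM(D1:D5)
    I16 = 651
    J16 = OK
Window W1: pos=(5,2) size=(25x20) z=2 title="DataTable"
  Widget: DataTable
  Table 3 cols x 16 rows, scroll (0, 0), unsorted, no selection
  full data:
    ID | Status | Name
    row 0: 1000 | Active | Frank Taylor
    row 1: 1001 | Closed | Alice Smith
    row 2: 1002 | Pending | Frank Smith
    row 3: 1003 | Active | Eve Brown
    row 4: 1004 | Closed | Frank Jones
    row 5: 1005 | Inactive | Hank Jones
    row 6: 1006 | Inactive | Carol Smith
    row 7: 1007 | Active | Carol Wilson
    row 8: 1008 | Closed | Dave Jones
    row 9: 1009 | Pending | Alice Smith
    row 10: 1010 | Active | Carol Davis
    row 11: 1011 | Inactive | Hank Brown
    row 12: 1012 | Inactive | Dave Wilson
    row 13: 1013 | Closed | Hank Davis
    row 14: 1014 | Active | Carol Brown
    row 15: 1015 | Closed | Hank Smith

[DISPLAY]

  ┃ DataTable             ┃───┨      
  ┠───────────────────────┨   ┃      
  ┃ID  │Status  │Name     ┃ C ┃      
  ┃────┼────────┼─────────┃---┃      
  ┃1000│Active  │Frank Tay┃   ┃      
  ┃1001│Closed  │Alice Smi┃   ┃      
  ┃1002│Pending │Frank Smi┃   ┃      
  ┃1003│Active  │Eve Brown┃   ┃      
  ┃1004│Closed  │Frank Jon┃   ┃      
  ┃1005│Inactive│Hank Jone┃   ┃      
  ┃1006│Inactive│Carol Smi┃   ┃      
  ┃1007│Active  │Carol Wil┃   ┃      
  ┃1008│Closed  │Dave Jone┃   ┃      
  ┃1009│Pending │Alice Smi┃━━━┛      
  ┃1010│Active  │Carol Dav┃          
  ┃1011│Inactive│Hank Brow┃          
  ┃1012│Inactive│Dave Wils┃          
  ┃1013│Closed  │Hank Davi┃          


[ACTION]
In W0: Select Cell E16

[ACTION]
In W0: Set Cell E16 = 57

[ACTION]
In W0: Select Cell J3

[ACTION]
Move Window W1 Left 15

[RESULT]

ataTable             ┃────────┨      
─────────────────────┨        ┃      
  │Status  │Name     ┃      C ┃      
──┼────────┼─────────┃--------┃      
00│Active  │Frank Tay┃        ┃      
01│Closed  │Alice Smi┃  0     ┃      
02│Pending │Frank Smi┃  0     ┃      
03│Active  │Eve Brown┃  0     ┃      
04│Closed  │Frank Jon┃  0     ┃      
05│Inactive│Hank Jone┃  0     ┃      
06│Inactive│Carol Smi┃  0     ┃      
07│Active  │Carol Wil┃  0     ┃      
08│Closed  │Dave Jone┃  0     ┃      
09│Pending │Alice Smi┃━━━━━━━━┛      
10│Active  │Carol Dav┃               
11│Inactive│Hank Brow┃               
12│Inactive│Dave Wils┃               
13│Closed  │Hank Davi┃               


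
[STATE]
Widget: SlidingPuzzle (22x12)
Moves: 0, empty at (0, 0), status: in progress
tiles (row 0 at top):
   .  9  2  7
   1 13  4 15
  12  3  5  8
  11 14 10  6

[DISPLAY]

┌────┬────┬────┬────┐ 
│    │  9 │  2 │  7 │ 
├────┼────┼────┼────┤ 
│  1 │ 13 │  4 │ 15 │ 
├────┼────┼────┼────┤ 
│ 12 │  3 │  5 │  8 │ 
├────┼────┼────┼────┤ 
│ 11 │ 14 │ 10 │  6 │ 
└────┴────┴────┴────┘ 
Moves: 0              
                      
                      


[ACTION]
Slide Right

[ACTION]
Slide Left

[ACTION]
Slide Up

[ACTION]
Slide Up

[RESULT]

┌────┬────┬────┬────┐ 
│  9 │ 13 │  2 │  7 │ 
├────┼────┼────┼────┤ 
│  1 │  3 │  4 │ 15 │ 
├────┼────┼────┼────┤ 
│ 12 │    │  5 │  8 │ 
├────┼────┼────┼────┤ 
│ 11 │ 14 │ 10 │  6 │ 
└────┴────┴────┴────┘ 
Moves: 3              
                      
                      


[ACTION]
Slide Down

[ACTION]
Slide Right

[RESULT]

┌────┬────┬────┬────┐ 
│  9 │ 13 │  2 │  7 │ 
├────┼────┼────┼────┤ 
│    │  1 │  4 │ 15 │ 
├────┼────┼────┼────┤ 
│ 12 │  3 │  5 │  8 │ 
├────┼────┼────┼────┤ 
│ 11 │ 14 │ 10 │  6 │ 
└────┴────┴────┴────┘ 
Moves: 5              
                      
                      


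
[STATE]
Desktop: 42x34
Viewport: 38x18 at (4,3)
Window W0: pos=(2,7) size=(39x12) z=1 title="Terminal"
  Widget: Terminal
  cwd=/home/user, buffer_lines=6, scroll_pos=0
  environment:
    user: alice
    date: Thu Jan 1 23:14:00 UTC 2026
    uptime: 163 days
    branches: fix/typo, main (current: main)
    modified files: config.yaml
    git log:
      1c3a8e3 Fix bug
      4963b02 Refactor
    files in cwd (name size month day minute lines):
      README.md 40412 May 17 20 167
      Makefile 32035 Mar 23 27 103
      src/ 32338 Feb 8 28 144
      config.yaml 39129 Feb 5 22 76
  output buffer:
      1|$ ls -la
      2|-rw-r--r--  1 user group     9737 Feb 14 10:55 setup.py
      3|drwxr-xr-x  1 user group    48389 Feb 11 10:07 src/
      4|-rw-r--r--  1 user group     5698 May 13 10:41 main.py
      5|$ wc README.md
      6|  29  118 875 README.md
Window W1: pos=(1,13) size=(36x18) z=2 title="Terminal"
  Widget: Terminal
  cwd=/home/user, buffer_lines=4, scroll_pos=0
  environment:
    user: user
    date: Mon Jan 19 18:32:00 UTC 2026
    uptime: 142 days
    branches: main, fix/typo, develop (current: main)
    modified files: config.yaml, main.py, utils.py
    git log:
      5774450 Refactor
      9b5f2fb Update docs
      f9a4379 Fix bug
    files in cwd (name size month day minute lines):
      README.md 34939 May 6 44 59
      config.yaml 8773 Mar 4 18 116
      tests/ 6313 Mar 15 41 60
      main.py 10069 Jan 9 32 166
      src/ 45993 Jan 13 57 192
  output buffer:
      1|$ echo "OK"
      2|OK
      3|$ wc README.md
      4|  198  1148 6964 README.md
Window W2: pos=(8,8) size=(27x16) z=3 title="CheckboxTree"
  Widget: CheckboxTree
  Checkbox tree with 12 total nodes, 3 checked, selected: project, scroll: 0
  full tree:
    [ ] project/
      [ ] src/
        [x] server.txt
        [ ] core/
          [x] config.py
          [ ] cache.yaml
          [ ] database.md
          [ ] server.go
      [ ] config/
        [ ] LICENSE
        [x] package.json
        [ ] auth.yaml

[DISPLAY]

                                      
                                      
                                      
                                      
━━━━━━━━━━━━━━━━━━━━━━━━━━━━━━━━━━━━┓ 
Term┏━━━━━━━━━━━━━━━━━━━━━━━━━┓     ┃ 
────┃ CheckboxTree            ┃─────┨ 
 ls ┠─────────────────────────┨     ┃ 
rw-r┃>[-] project/            ┃7 Feb┃ 
rwxr┃   [-] src/              ┃9 Feb┃ 
━━━━┃     [x] server.txt      ┃━┓May┃ 
ermi┃     [-] core/           ┃ ┃   ┃ 
────┃       [x] config.py     ┃─┨   ┃ 
echo┃       [ ] cache.yaml    ┃ ┃   ┃ 
    ┃       [ ] database.md   ┃ ┃   ┃ 
wc R┃       [ ] server.go     ┃ ┃━━━┛ 
198 ┃   [-] config/           ┃ ┃     
█   ┃     [ ] LICENSE         ┃ ┃     


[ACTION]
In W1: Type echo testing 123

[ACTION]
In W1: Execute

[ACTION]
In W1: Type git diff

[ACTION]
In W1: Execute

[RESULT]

                                      
                                      
                                      
                                      
━━━━━━━━━━━━━━━━━━━━━━━━━━━━━━━━━━━━┓ 
Term┏━━━━━━━━━━━━━━━━━━━━━━━━━┓     ┃ 
────┃ CheckboxTree            ┃─────┨ 
 ls ┠─────────────────────────┨     ┃ 
rw-r┃>[-] project/            ┃7 Feb┃ 
rwxr┃   [-] src/              ┃9 Feb┃ 
━━━━┃     [x] server.txt      ┃━┓May┃ 
ermi┃     [-] core/           ┃ ┃   ┃ 
────┃       [x] config.py     ┃─┨   ┃ 
echo┃       [ ] cache.yaml    ┃ ┃   ┃ 
    ┃       [ ] database.md   ┃ ┃   ┃ 
wc R┃       [ ] server.go     ┃ ┃━━━┛ 
198 ┃   [-] config/           ┃ ┃     
echo┃     [ ] LICENSE         ┃ ┃     


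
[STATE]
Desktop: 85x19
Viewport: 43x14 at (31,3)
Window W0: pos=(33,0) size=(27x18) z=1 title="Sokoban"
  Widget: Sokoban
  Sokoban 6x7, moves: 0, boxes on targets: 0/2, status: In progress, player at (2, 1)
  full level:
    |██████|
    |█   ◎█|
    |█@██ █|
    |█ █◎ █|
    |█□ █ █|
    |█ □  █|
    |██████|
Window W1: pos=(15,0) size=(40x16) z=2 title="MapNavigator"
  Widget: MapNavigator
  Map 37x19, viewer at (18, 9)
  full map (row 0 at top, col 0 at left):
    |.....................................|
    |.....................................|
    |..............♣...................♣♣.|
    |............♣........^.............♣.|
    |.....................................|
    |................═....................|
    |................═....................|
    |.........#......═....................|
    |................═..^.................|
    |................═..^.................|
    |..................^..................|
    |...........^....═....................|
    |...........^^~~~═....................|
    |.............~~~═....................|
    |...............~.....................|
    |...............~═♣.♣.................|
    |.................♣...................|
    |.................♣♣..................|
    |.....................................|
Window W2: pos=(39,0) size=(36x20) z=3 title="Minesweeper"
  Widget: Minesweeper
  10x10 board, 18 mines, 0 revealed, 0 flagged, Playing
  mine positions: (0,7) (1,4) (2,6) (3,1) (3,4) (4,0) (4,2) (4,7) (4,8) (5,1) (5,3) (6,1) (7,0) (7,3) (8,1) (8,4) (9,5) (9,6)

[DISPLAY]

.......^┃■■■■■■■■■■                        
........┃■■■■■■■■■■                        
..═.....┃■■■■■■■■■■                        
..═.....┃■■■■■■■■■■                        
..═.....┃■■■■■■■■■■                        
..═..^..┃■■■■■■■■■■                        
..═.@^..┃■■■■■■■■■■                        
....^...┃■■■■■■■■■■                        
..═.....┃■■■■■■■■■■                        
~~═.....┃■■■■■■■■■■                        
~~═.....┃                                  
.~......┃                                  
━━━━━━━━┃                                  
  ┃     ┃                                  


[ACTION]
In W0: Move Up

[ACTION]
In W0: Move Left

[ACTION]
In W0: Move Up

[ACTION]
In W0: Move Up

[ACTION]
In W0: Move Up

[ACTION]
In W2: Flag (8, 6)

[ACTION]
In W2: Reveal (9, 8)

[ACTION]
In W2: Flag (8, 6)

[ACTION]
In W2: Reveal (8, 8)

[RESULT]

.......^┃■■■■■■■■■■                        
........┃■■■■■■■■■■                        
..═.....┃■■■■■■■■■■                        
..═.....┃■■■■■■■■■■                        
..═.....┃■■■■211■■■                        
..═..^..┃■■■■1 1221                        
..═.@^..┃■■■■2                             
....^...┃■■■■21                            
..═.....┃■■■■■321                          
~~═.....┃■■■■■■■1                          
~~═.....┃                                  
.~......┃                                  
━━━━━━━━┃                                  
  ┃     ┃                                  


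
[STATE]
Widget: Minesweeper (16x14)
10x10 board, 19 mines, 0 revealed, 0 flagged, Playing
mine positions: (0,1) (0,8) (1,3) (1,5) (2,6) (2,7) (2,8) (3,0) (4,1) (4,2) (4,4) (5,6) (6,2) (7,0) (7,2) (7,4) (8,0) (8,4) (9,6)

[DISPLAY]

■■■■■■■■■■      
■■■■■■■■■■      
■■■■■■■■■■      
■■■■■■■■■■      
■■■■■■■■■■      
■■■■■■■■■■      
■■■■■■■■■■      
■■■■■■■■■■      
■■■■■■■■■■      
■■■■■■■■■■      
                
                
                
                


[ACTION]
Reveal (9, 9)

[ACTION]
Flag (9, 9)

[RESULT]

■■■■■■■■■■      
■■■■■■■■■■      
■■■■■■■■■■      
■■■■■■■321      
■■■■■■■1        
■■■■■■■1        
■■■■■211        
■■■■■2          
■■■■■311        
■■■■■■■1        
                
                
                
                


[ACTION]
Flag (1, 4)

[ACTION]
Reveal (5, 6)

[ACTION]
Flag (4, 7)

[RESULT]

■✹■■■■■■✹■      
■■■✹⚑✹■■■■      
■■■■■■✹✹✹■      
✹■■■■■■321      
■✹✹■✹■■1        
■■■■■■✹1        
■■✹■■211        
✹■✹■✹2          
✹■■■✹311        
■■■■■■✹1        
                
                
                
                


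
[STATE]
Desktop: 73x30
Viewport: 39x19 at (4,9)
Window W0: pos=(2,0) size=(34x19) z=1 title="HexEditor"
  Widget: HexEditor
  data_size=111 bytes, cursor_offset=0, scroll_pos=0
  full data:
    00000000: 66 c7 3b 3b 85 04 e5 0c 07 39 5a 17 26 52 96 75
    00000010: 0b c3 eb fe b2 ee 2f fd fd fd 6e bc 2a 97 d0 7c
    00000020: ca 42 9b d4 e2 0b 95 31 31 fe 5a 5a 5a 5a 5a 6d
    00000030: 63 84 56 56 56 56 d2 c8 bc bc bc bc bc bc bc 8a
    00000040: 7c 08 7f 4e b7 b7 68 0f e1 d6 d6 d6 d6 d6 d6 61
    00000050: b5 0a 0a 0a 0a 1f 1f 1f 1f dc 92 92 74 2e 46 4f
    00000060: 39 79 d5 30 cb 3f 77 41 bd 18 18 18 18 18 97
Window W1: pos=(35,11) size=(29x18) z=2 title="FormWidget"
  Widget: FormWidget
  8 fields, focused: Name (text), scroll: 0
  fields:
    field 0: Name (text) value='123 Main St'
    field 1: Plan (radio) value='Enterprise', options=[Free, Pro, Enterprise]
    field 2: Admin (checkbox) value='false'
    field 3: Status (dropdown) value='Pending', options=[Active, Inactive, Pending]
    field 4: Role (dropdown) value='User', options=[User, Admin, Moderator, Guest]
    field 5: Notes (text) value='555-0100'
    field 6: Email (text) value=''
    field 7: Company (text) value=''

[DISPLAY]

0000060  39 79 d5 30 cb 3f 77 4┃       
                               ┃       
                               ┏━━━━━━━
                               ┃ FormWi
                               ┠───────
                               ┃> Name:
                               ┃  Plan:
                               ┃  Admin
                               ┃  Statu
━━━━━━━━━━━━━━━━━━━━━━━━━━━━━━━┃  Role:
                               ┃  Notes
                               ┃  Email
                               ┃  Compa
                               ┃       
                               ┃       
                               ┃       
                               ┃       
                               ┃       
                               ┃       


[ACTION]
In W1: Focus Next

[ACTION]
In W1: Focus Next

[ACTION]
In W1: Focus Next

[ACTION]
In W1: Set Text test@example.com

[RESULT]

0000060  39 79 d5 30 cb 3f 77 4┃       
                               ┃       
                               ┏━━━━━━━
                               ┃ FormWi
                               ┠───────
                               ┃  Name:
                               ┃  Plan:
                               ┃  Admin
                               ┃> Statu
━━━━━━━━━━━━━━━━━━━━━━━━━━━━━━━┃  Role:
                               ┃  Notes
                               ┃  Email
                               ┃  Compa
                               ┃       
                               ┃       
                               ┃       
                               ┃       
                               ┃       
                               ┃       


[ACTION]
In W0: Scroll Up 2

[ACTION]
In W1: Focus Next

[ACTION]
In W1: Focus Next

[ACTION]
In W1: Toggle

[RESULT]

0000060  39 79 d5 30 cb 3f 77 4┃       
                               ┃       
                               ┏━━━━━━━
                               ┃ FormWi
                               ┠───────
                               ┃  Name:
                               ┃  Plan:
                               ┃  Admin
                               ┃  Statu
━━━━━━━━━━━━━━━━━━━━━━━━━━━━━━━┃  Role:
                               ┃> Notes
                               ┃  Email
                               ┃  Compa
                               ┃       
                               ┃       
                               ┃       
                               ┃       
                               ┃       
                               ┃       


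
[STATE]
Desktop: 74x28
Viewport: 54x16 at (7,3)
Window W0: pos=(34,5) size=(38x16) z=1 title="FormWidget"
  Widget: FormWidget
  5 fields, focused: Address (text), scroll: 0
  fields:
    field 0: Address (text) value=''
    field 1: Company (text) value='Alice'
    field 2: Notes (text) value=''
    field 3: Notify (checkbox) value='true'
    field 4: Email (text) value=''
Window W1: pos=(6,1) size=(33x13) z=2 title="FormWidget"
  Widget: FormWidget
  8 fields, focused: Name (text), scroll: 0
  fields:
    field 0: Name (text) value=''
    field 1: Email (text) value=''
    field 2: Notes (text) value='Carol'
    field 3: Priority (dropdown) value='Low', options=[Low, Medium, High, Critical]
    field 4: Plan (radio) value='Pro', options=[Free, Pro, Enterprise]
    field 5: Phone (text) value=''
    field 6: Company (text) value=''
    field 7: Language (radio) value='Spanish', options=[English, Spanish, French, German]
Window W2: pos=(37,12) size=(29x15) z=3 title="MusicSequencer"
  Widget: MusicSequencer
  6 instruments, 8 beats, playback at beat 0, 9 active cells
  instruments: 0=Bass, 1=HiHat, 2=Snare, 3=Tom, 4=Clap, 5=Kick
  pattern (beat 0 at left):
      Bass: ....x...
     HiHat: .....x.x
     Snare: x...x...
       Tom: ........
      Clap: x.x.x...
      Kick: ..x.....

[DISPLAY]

───────────────────────────────┨                      
> Name:       [               ]┃                      
  Email:      [               ]┃━━━━━━━━━━━━━━━━━━━━━━
  Notes:      [Carol          ]┃mWidget               
  Priority:   [Low           ▼]┃──────────────────────
  Plan:       ( ) Free  (●) Pro┃dress:    [           
  Phone:      [               ]┃mpany:    [Alice      
  Company:    [               ]┃tes:      [           
  Language:   ( ) English  (●) ┃tify:     [x]         
                              ┏━━━━━━━━━━━━━━━━━━━━━━━
━━━━━━━━━━━━━━━━━━━━━━━━━━━━━━┃ MusicSequencer        
                           ┃  ┠───────────────────────
                           ┃  ┃      ▼1234567         
                           ┃  ┃  Bass····█···         
                           ┃  ┃ HiHat·····█·█         
                           ┃  ┃ Snare█···█···         


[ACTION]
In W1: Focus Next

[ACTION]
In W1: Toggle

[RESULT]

───────────────────────────────┨                      
  Name:       [               ]┃                      
> Email:      [               ]┃━━━━━━━━━━━━━━━━━━━━━━
  Notes:      [Carol          ]┃mWidget               
  Priority:   [Low           ▼]┃──────────────────────
  Plan:       ( ) Free  (●) Pro┃dress:    [           
  Phone:      [               ]┃mpany:    [Alice      
  Company:    [               ]┃tes:      [           
  Language:   ( ) English  (●) ┃tify:     [x]         
                              ┏━━━━━━━━━━━━━━━━━━━━━━━
━━━━━━━━━━━━━━━━━━━━━━━━━━━━━━┃ MusicSequencer        
                           ┃  ┠───────────────────────
                           ┃  ┃      ▼1234567         
                           ┃  ┃  Bass····█···         
                           ┃  ┃ HiHat·····█·█         
                           ┃  ┃ Snare█···█···         


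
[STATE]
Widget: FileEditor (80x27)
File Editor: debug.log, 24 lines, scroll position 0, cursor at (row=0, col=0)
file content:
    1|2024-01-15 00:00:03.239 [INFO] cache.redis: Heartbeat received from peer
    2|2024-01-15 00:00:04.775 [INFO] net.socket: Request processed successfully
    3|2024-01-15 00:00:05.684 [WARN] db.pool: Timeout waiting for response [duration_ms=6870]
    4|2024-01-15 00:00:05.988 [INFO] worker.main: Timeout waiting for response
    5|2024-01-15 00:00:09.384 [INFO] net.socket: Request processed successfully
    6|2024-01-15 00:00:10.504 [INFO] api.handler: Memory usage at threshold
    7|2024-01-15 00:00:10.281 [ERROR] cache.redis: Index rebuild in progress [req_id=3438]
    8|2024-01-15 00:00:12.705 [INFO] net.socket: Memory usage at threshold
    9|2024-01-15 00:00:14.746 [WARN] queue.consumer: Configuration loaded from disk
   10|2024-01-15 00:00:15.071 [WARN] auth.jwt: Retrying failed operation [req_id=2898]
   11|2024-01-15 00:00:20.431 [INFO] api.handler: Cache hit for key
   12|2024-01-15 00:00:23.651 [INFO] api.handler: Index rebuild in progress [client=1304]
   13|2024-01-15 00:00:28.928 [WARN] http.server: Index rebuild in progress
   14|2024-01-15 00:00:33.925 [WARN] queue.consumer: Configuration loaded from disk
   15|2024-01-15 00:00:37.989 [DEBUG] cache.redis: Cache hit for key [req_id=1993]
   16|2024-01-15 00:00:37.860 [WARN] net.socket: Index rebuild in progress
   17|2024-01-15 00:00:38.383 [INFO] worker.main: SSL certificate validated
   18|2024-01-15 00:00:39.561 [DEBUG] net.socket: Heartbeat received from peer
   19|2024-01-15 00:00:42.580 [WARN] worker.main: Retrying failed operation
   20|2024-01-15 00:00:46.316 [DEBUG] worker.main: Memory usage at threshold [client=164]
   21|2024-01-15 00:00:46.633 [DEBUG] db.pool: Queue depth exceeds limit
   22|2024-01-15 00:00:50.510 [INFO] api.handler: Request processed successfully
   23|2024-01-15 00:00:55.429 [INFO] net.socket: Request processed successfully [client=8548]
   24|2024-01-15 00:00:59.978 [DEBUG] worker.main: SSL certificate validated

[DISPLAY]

█024-01-15 00:00:03.239 [INFO] cache.redis: Heartbeat received from peer       ▲
2024-01-15 00:00:04.775 [INFO] net.socket: Request processed successfully      █
2024-01-15 00:00:05.684 [WARN] db.pool: Timeout waiting for response [duration_░
2024-01-15 00:00:05.988 [INFO] worker.main: Timeout waiting for response       ░
2024-01-15 00:00:09.384 [INFO] net.socket: Request processed successfully      ░
2024-01-15 00:00:10.504 [INFO] api.handler: Memory usage at threshold          ░
2024-01-15 00:00:10.281 [ERROR] cache.redis: Index rebuild in progress [req_id=░
2024-01-15 00:00:12.705 [INFO] net.socket: Memory usage at threshold           ░
2024-01-15 00:00:14.746 [WARN] queue.consumer: Configuration loaded from disk  ░
2024-01-15 00:00:15.071 [WARN] auth.jwt: Retrying failed operation [req_id=2898░
2024-01-15 00:00:20.431 [INFO] api.handler: Cache hit for key                  ░
2024-01-15 00:00:23.651 [INFO] api.handler: Index rebuild in progress [client=1░
2024-01-15 00:00:28.928 [WARN] http.server: Index rebuild in progress          ░
2024-01-15 00:00:33.925 [WARN] queue.consumer: Configuration loaded from disk  ░
2024-01-15 00:00:37.989 [DEBUG] cache.redis: Cache hit for key [req_id=1993]   ░
2024-01-15 00:00:37.860 [WARN] net.socket: Index rebuild in progress           ░
2024-01-15 00:00:38.383 [INFO] worker.main: SSL certificate validated          ░
2024-01-15 00:00:39.561 [DEBUG] net.socket: Heartbeat received from peer       ░
2024-01-15 00:00:42.580 [WARN] worker.main: Retrying failed operation          ░
2024-01-15 00:00:46.316 [DEBUG] worker.main: Memory usage at threshold [client=░
2024-01-15 00:00:46.633 [DEBUG] db.pool: Queue depth exceeds limit             ░
2024-01-15 00:00:50.510 [INFO] api.handler: Request processed successfully     ░
2024-01-15 00:00:55.429 [INFO] net.socket: Request processed successfully [clie░
2024-01-15 00:00:59.978 [DEBUG] worker.main: SSL certificate validated         ░
                                                                               ░
                                                                               ░
                                                                               ▼


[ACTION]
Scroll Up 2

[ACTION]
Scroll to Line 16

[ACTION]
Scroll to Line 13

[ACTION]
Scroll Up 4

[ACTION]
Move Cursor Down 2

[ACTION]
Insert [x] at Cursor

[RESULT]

2024-01-15 00:00:03.239 [INFO] cache.redis: Heartbeat received from peer       ▲
2024-01-15 00:00:04.775 [INFO] net.socket: Request processed successfully      █
x█024-01-15 00:00:05.684 [WARN] db.pool: Timeout waiting for response [duration░
2024-01-15 00:00:05.988 [INFO] worker.main: Timeout waiting for response       ░
2024-01-15 00:00:09.384 [INFO] net.socket: Request processed successfully      ░
2024-01-15 00:00:10.504 [INFO] api.handler: Memory usage at threshold          ░
2024-01-15 00:00:10.281 [ERROR] cache.redis: Index rebuild in progress [req_id=░
2024-01-15 00:00:12.705 [INFO] net.socket: Memory usage at threshold           ░
2024-01-15 00:00:14.746 [WARN] queue.consumer: Configuration loaded from disk  ░
2024-01-15 00:00:15.071 [WARN] auth.jwt: Retrying failed operation [req_id=2898░
2024-01-15 00:00:20.431 [INFO] api.handler: Cache hit for key                  ░
2024-01-15 00:00:23.651 [INFO] api.handler: Index rebuild in progress [client=1░
2024-01-15 00:00:28.928 [WARN] http.server: Index rebuild in progress          ░
2024-01-15 00:00:33.925 [WARN] queue.consumer: Configuration loaded from disk  ░
2024-01-15 00:00:37.989 [DEBUG] cache.redis: Cache hit for key [req_id=1993]   ░
2024-01-15 00:00:37.860 [WARN] net.socket: Index rebuild in progress           ░
2024-01-15 00:00:38.383 [INFO] worker.main: SSL certificate validated          ░
2024-01-15 00:00:39.561 [DEBUG] net.socket: Heartbeat received from peer       ░
2024-01-15 00:00:42.580 [WARN] worker.main: Retrying failed operation          ░
2024-01-15 00:00:46.316 [DEBUG] worker.main: Memory usage at threshold [client=░
2024-01-15 00:00:46.633 [DEBUG] db.pool: Queue depth exceeds limit             ░
2024-01-15 00:00:50.510 [INFO] api.handler: Request processed successfully     ░
2024-01-15 00:00:55.429 [INFO] net.socket: Request processed successfully [clie░
2024-01-15 00:00:59.978 [DEBUG] worker.main: SSL certificate validated         ░
                                                                               ░
                                                                               ░
                                                                               ▼
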